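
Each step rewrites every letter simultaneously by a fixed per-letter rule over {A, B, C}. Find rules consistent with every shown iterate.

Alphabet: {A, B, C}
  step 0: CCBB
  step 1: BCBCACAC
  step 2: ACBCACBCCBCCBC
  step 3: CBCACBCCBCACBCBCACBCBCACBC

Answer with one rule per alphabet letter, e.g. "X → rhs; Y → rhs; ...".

  step 2 ⇒ step 3: ACBCACBCCBCCBC ⇒ C·BC·AC·BC·C·BC·AC·BC·BC·AC·BC·BC·AC·BC
    A ↦ C
    B ↦ AC
    C ↦ BC

A->C, B->AC, C->BC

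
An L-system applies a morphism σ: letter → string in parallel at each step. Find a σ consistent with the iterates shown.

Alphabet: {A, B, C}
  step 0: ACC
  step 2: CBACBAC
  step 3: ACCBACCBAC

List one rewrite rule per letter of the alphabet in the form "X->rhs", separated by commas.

A->B, B->C, C->AC

  step 2 ⇒ step 3: CBACBAC ⇒ AC·C·B·AC·C·B·AC
    A ↦ B
    B ↦ C
    C ↦ AC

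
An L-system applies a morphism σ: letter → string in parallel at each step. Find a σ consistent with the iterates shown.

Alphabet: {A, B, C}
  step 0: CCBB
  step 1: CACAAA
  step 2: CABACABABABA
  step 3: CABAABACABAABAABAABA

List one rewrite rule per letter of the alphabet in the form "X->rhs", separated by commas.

A->BA, B->A, C->CA

  step 2 ⇒ step 3: CABACABABABA ⇒ CA·BA·A·BA·CA·BA·A·BA·A·BA·A·BA
    A ↦ BA
    B ↦ A
    C ↦ CA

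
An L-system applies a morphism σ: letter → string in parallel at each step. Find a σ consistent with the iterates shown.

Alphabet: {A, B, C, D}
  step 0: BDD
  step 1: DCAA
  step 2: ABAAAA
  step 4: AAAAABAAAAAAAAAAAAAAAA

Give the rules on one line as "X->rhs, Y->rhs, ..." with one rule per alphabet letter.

A->AA, B->DC, C->B, D->A

  step 1 ⇒ step 2: DCAA ⇒ A·B·AA·AA
    A ↦ AA
    C ↦ B
    D ↦ A
  step 0 ⇒ step 1: BDD ⇒ DC·A·A
    B ↦ DC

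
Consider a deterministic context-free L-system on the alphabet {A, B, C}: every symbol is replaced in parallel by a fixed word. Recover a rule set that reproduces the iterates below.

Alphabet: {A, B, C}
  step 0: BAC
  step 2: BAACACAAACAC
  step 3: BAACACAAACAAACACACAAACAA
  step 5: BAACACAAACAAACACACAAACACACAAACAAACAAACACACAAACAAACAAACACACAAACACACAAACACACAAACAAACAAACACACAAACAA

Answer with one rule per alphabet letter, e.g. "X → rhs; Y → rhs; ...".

A->AC, B->BA, C->AA

  step 2 ⇒ step 3: BAACACAAACAC ⇒ BA·AC·AC·AA·AC·AA·AC·AC·AC·AA·AC·AA
    A ↦ AC
    B ↦ BA
    C ↦ AA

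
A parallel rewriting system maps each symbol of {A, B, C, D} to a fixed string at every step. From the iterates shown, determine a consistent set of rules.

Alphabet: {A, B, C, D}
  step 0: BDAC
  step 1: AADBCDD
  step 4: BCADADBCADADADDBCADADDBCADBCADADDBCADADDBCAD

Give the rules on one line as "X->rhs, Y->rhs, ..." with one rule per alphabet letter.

A->BC, B->A, C->DD, D->AD

  step 0 ⇒ step 1: BDAC ⇒ A·AD·BC·DD
    A ↦ BC
    B ↦ A
    C ↦ DD
    D ↦ AD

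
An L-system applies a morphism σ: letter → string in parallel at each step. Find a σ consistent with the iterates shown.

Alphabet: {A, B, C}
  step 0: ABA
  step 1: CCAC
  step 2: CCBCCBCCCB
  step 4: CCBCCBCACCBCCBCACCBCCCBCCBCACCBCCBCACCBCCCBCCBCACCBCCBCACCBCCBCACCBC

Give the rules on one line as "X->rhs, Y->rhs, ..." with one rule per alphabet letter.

  step 1 ⇒ step 2: CCAC ⇒ CCB·CCB·C·CCB
    A ↦ C
    C ↦ CCB
  step 0 ⇒ step 1: ABA ⇒ C·CA·C
    B ↦ CA

A->C, B->CA, C->CCB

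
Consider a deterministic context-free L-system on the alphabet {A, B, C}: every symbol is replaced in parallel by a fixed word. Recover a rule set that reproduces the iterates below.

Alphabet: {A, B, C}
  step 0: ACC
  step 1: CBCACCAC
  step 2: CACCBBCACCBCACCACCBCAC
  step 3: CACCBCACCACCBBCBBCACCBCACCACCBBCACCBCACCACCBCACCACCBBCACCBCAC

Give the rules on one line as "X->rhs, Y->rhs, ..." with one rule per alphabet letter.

  step 2 ⇒ step 3: CACCBBCACCBCACCACCBCAC ⇒ CAC·CB·CAC·CAC·CBB·CBB·CAC·CB·CAC·CAC·CBB·CAC·CB·CAC·CAC·CB·CAC·CAC·CBB·CAC·CB·CAC
    A ↦ CB
    B ↦ CBB
    C ↦ CAC

A->CB, B->CBB, C->CAC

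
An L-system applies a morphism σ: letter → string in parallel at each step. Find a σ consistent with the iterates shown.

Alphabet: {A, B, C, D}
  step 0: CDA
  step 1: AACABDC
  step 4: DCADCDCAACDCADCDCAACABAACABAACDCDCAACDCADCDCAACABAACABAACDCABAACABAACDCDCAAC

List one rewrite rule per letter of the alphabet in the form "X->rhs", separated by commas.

  step 0 ⇒ step 1: CDA ⇒ AAC·AB·DC
    A ↦ DC
    C ↦ AAC
    D ↦ AB
    B ↦ A  (constrained at step 1)

A->DC, B->A, C->AAC, D->AB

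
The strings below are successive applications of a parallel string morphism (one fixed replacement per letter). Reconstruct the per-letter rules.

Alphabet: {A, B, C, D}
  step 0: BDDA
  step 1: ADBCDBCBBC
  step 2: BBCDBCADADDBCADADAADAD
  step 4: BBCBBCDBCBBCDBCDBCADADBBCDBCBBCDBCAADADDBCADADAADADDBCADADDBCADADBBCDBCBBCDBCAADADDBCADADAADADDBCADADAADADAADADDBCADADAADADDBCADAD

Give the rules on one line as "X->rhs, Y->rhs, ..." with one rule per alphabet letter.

  step 1 ⇒ step 2: ADBCDBCBBC ⇒ BBC·DBC·A·DAD·DBC·A·DAD·A·A·DAD
    A ↦ BBC
    B ↦ A
    C ↦ DAD
    D ↦ DBC

A->BBC, B->A, C->DAD, D->DBC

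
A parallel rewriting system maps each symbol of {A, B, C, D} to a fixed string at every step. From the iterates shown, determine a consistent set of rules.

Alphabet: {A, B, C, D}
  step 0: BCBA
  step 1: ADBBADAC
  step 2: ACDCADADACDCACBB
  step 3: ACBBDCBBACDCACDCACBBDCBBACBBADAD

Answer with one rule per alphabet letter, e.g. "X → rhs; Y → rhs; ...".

A->AC, B->AD, C->BB, D->DC

  step 2 ⇒ step 3: ACDCADADACDCACBB ⇒ AC·BB·DC·BB·AC·DC·AC·DC·AC·BB·DC·BB·AC·BB·AD·AD
    A ↦ AC
    B ↦ AD
    C ↦ BB
    D ↦ DC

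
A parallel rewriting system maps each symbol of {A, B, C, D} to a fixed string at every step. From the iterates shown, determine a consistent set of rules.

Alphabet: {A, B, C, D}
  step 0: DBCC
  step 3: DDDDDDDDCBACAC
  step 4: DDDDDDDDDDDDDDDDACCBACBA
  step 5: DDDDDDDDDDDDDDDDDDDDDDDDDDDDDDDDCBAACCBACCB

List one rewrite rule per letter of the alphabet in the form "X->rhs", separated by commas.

  step 4 ⇒ step 5: DDDDDDDDDDDDDDDDACCBACBA ⇒ DD·DD·DD·DD·DD·DD·DD·DD·DD·DD·DD·DD·DD·DD·DD·DD·CB·A·A·C·CB·A·C·CB
    A ↦ CB
    B ↦ C
    C ↦ A
    D ↦ DD

A->CB, B->C, C->A, D->DD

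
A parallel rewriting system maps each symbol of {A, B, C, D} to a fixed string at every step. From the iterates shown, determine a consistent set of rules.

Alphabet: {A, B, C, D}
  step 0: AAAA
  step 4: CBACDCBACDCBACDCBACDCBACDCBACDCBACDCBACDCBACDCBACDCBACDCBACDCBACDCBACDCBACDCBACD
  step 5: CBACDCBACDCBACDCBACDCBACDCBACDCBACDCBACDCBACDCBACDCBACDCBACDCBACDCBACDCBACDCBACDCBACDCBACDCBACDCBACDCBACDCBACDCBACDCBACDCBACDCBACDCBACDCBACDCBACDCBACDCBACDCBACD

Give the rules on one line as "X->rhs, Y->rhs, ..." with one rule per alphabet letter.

  step 4 ⇒ step 5: CBACDCBACDCBACDCBACDCBACDCBACDCBACDCBACDCBACDCBACDCBACDCBACDCBACDCBACDCBACDCBACD ⇒ CB·A·CD·CB·ACD·CB·A·CD·CB·ACD·CB·A·CD·CB·ACD·CB·A·CD·CB·ACD·CB·A·CD·CB·ACD·CB·A·CD·CB·ACD·CB·A·CD·CB·ACD·CB·A·CD·CB·ACD·CB·A·CD·CB·ACD·CB·A·CD·CB·ACD·CB·A·CD·CB·ACD·CB·A·CD·CB·ACD·CB·A·CD·CB·ACD·CB·A·CD·CB·ACD·CB·A·CD·CB·ACD·CB·A·CD·CB·ACD
    A ↦ CD
    B ↦ A
    C ↦ CB
    D ↦ ACD

A->CD, B->A, C->CB, D->ACD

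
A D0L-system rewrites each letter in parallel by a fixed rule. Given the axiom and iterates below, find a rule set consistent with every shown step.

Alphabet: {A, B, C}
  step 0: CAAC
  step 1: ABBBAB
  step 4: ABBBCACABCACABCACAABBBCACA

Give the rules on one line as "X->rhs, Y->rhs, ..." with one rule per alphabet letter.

A->B, B->CA, C->AB

  step 0 ⇒ step 1: CAAC ⇒ AB·B·B·AB
    A ↦ B
    C ↦ AB
    B ↦ CA  (constrained at step 1)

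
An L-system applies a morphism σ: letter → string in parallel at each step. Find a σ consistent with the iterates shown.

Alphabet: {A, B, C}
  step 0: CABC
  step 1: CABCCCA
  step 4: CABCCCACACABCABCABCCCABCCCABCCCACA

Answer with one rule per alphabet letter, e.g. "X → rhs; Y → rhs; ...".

A->B, B->CC, C->CA

  step 0 ⇒ step 1: CABC ⇒ CA·B·CC·CA
    A ↦ B
    B ↦ CC
    C ↦ CA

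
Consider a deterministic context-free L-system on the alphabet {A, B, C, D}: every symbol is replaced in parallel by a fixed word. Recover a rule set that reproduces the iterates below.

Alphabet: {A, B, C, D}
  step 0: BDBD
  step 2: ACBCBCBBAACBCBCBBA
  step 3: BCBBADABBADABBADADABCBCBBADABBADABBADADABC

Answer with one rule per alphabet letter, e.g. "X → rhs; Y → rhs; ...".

  step 2 ⇒ step 3: ACBCBCBBAACBCBCBBA ⇒ BC·BBA·DA·BBA·DA·BBA·DA·DA·BC·BC·BBA·DA·BBA·DA·BBA·DA·DA·BC
    A ↦ BC
    B ↦ DA
    C ↦ BBA
    D ↦ AC  (constrained at step 0)

A->BC, B->DA, C->BBA, D->AC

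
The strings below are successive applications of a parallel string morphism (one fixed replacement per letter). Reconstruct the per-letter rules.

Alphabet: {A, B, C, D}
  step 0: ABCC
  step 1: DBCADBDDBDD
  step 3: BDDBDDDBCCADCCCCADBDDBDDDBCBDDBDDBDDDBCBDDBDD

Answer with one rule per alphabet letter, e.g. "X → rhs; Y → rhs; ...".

A->DB, B->CAD, C->BDD, D->C

  step 0 ⇒ step 1: ABCC ⇒ DB·CAD·BDD·BDD
    A ↦ DB
    B ↦ CAD
    C ↦ BDD
    D ↦ C  (constrained at step 1)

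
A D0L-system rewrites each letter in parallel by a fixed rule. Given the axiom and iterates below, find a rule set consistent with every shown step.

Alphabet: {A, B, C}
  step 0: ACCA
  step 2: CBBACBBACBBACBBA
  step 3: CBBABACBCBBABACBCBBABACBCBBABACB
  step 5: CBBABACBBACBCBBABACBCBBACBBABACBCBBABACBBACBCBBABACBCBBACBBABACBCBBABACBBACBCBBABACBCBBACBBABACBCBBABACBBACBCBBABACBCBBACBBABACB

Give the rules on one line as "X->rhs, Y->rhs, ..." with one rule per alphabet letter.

A->CB, B->BA, C->CB

  step 2 ⇒ step 3: CBBACBBACBBACBBA ⇒ CB·BA·BA·CB·CB·BA·BA·CB·CB·BA·BA·CB·CB·BA·BA·CB
    A ↦ CB
    B ↦ BA
    C ↦ CB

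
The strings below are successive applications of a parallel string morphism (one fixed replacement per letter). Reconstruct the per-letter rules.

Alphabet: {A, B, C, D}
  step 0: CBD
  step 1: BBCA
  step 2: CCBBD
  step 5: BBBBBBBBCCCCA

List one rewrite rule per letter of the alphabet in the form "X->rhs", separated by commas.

A->D, B->C, C->BB, D->A

  step 1 ⇒ step 2: BBCA ⇒ C·C·BB·D
    A ↦ D
    B ↦ C
    C ↦ BB
  step 0 ⇒ step 1: CBD ⇒ BB·C·A
    D ↦ A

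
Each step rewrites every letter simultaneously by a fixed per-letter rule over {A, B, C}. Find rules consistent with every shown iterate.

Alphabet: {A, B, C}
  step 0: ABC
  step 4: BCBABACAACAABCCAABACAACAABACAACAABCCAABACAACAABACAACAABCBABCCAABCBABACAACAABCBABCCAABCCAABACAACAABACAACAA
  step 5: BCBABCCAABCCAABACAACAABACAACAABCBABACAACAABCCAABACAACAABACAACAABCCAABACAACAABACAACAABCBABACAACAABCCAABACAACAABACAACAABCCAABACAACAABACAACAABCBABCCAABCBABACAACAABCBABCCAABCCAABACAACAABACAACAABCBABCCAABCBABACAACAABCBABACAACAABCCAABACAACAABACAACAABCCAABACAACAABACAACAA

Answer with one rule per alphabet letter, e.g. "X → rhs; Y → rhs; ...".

A->CAA, B->BC, C->BA

  step 4 ⇒ step 5: BCBABACAACAABCCAABACAACAABACAACAABCCAABACAACAABACAACAABCBABCCAABCBABACAACAABCBABCCAABCCAABACAACAABACAACAA ⇒ BC·BA·BC·CAA·BC·CAA·BA·CAA·CAA·BA·CAA·CAA·BC·BA·BA·CAA·CAA·BC·CAA·BA·CAA·CAA·BA·CAA·CAA·BC·CAA·BA·CAA·CAA·BA·CAA·CAA·BC·BA·BA·CAA·CAA·BC·CAA·BA·CAA·CAA·BA·CAA·CAA·BC·CAA·BA·CAA·CAA·BA·CAA·CAA·BC·BA·BC·CAA·BC·BA·BA·CAA·CAA·BC·BA·BC·CAA·BC·CAA·BA·CAA·CAA·BA·CAA·CAA·BC·BA·BC·CAA·BC·BA·BA·CAA·CAA·BC·BA·BA·CAA·CAA·BC·CAA·BA·CAA·CAA·BA·CAA·CAA·BC·CAA·BA·CAA·CAA·BA·CAA·CAA
    A ↦ CAA
    B ↦ BC
    C ↦ BA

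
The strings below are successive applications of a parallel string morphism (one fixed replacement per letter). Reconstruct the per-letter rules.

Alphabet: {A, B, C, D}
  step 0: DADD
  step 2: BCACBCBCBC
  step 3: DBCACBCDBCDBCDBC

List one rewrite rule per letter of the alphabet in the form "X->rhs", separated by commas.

A->AC, B->D, C->BC, D->C

  step 2 ⇒ step 3: BCACBCBCBC ⇒ D·BC·AC·BC·D·BC·D·BC·D·BC
    A ↦ AC
    B ↦ D
    C ↦ BC
    D ↦ C  (constrained at step 0)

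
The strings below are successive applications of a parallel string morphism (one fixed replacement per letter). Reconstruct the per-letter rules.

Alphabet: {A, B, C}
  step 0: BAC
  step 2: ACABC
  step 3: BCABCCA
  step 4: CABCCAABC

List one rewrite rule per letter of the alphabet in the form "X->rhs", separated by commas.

A->BC, B->C, C->A

  step 3 ⇒ step 4: BCABCCA ⇒ C·A·BC·C·A·A·BC
    A ↦ BC
    B ↦ C
    C ↦ A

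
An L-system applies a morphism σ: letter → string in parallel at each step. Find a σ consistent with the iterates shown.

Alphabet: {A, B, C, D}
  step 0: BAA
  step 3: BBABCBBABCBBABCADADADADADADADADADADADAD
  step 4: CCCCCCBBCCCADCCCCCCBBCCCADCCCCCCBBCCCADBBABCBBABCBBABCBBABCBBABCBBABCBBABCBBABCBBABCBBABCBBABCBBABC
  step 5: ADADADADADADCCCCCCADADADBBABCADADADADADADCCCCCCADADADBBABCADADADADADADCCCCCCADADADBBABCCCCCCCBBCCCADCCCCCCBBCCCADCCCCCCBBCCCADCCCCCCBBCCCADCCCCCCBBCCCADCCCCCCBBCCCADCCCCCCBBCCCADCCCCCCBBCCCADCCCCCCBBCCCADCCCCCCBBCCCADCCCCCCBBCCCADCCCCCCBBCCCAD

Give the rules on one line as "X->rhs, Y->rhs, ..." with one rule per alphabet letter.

A->BB, B->CCC, C->AD, D->ABC

  step 4 ⇒ step 5: CCCCCCBBCCCADCCCCCCBBCCCADCCCCCCBBCCCADBBABCBBABCBBABCBBABCBBABCBBABCBBABCBBABCBBABCBBABCBBABCBBABC ⇒ AD·AD·AD·AD·AD·AD·CCC·CCC·AD·AD·AD·BB·ABC·AD·AD·AD·AD·AD·AD·CCC·CCC·AD·AD·AD·BB·ABC·AD·AD·AD·AD·AD·AD·CCC·CCC·AD·AD·AD·BB·ABC·CCC·CCC·BB·CCC·AD·CCC·CCC·BB·CCC·AD·CCC·CCC·BB·CCC·AD·CCC·CCC·BB·CCC·AD·CCC·CCC·BB·CCC·AD·CCC·CCC·BB·CCC·AD·CCC·CCC·BB·CCC·AD·CCC·CCC·BB·CCC·AD·CCC·CCC·BB·CCC·AD·CCC·CCC·BB·CCC·AD·CCC·CCC·BB·CCC·AD·CCC·CCC·BB·CCC·AD
    A ↦ BB
    B ↦ CCC
    C ↦ AD
    D ↦ ABC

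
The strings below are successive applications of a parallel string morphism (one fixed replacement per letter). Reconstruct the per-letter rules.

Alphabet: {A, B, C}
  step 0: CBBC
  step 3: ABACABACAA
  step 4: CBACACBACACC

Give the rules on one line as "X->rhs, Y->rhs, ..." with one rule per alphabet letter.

A->C, B->BA, C->A

  step 3 ⇒ step 4: ABACABACAA ⇒ C·BA·C·A·C·BA·C·A·C·C
    A ↦ C
    B ↦ BA
    C ↦ A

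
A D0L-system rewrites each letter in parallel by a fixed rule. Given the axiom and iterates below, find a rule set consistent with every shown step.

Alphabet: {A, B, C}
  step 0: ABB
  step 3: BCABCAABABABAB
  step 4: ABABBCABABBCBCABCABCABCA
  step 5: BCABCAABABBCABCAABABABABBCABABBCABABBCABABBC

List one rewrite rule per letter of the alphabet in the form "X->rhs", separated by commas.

  step 4 ⇒ step 5: ABABBCABABBCBCABCABCABCA ⇒ BC·A·BC·A·A·BAB·BC·A·BC·A·A·BAB·A·BAB·BC·A·BAB·BC·A·BAB·BC·A·BAB·BC
    A ↦ BC
    B ↦ A
    C ↦ BAB

A->BC, B->A, C->BAB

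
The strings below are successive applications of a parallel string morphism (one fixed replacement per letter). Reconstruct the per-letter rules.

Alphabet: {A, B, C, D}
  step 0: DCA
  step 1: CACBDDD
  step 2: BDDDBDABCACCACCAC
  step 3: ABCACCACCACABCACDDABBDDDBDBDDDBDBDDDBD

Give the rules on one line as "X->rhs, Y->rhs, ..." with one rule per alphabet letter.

  step 2 ⇒ step 3: BDDDBDABCACCACCAC ⇒ AB·CAC·CAC·CAC·AB·CAC·DD·AB·BD·DD·BD·BD·DD·BD·BD·DD·BD
    A ↦ DD
    B ↦ AB
    C ↦ BD
    D ↦ CAC

A->DD, B->AB, C->BD, D->CAC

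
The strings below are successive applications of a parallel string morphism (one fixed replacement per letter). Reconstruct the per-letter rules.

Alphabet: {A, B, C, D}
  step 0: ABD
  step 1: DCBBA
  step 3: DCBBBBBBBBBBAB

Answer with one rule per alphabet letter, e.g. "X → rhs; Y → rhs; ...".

  step 0 ⇒ step 1: ABD ⇒ DC·BB·A
    A ↦ DC
    B ↦ BB
    D ↦ A
    C ↦ B  (constrained at step 1)

A->DC, B->BB, C->B, D->A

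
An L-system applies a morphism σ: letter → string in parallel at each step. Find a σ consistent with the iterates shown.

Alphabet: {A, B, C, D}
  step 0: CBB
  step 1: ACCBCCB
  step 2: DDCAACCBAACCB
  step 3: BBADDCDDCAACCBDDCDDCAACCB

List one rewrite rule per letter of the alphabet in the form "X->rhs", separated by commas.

A->DDC, B->CCB, C->A, D->B

  step 2 ⇒ step 3: DDCAACCBAACCB ⇒ B·B·A·DDC·DDC·A·A·CCB·DDC·DDC·A·A·CCB
    A ↦ DDC
    B ↦ CCB
    C ↦ A
    D ↦ B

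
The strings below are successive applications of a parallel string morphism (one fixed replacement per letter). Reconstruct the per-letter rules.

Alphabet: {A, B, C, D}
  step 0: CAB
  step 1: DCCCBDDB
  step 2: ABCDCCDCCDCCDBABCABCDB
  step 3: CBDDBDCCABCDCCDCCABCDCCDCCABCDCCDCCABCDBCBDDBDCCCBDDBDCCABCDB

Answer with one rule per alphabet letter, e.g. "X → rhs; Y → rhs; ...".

  step 2 ⇒ step 3: ABCDCCDCCDCCDBABCABCDB ⇒ CBD·DB·DCC·ABC·DCC·DCC·ABC·DCC·DCC·ABC·DCC·DCC·ABC·DB·CBD·DB·DCC·CBD·DB·DCC·ABC·DB
    A ↦ CBD
    B ↦ DB
    C ↦ DCC
    D ↦ ABC

A->CBD, B->DB, C->DCC, D->ABC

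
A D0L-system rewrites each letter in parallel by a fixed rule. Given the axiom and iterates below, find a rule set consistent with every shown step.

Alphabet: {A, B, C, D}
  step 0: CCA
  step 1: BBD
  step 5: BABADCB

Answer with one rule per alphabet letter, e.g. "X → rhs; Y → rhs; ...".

A->D, B->A, C->B, D->CB

  step 0 ⇒ step 1: CCA ⇒ B·B·D
    A ↦ D
    C ↦ B
    B ↦ A  (constrained at step 1)
    D ↦ CB  (constrained at step 1)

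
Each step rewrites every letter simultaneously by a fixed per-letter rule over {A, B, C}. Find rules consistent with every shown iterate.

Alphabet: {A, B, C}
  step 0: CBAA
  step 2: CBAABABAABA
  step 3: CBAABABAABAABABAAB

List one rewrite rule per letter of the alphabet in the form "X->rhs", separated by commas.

  step 2 ⇒ step 3: CBAABABAABA ⇒ CB·A·AB·AB·A·AB·A·AB·AB·A·AB
    A ↦ AB
    B ↦ A
    C ↦ CB

A->AB, B->A, C->CB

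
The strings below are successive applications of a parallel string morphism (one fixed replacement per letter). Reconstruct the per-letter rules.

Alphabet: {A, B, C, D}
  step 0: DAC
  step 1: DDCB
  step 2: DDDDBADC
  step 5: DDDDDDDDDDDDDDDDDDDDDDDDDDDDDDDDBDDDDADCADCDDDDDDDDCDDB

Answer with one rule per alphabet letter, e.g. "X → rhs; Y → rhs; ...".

A->C, B->ADC, C->B, D->DD

  step 1 ⇒ step 2: DDCB ⇒ DD·DD·B·ADC
    B ↦ ADC
    C ↦ B
    D ↦ DD
  step 0 ⇒ step 1: DAC ⇒ DD·C·B
    A ↦ C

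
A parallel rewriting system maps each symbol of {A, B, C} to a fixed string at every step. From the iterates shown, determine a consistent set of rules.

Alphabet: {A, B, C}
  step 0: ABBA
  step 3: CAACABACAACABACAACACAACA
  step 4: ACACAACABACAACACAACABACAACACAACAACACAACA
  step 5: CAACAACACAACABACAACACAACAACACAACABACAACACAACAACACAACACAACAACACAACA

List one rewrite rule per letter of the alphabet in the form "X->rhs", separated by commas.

  step 4 ⇒ step 5: ACACAACABACAACACAACABACAACACAACAACACAACA ⇒ CA·A·CA·A·CA·CA·A·CA·BA·CA·A·CA·CA·A·CA·A·CA·CA·A·CA·BA·CA·A·CA·CA·A·CA·A·CA·CA·A·CA·CA·A·CA·A·CA·CA·A·CA
    A ↦ CA
    B ↦ BA
    C ↦ A

A->CA, B->BA, C->A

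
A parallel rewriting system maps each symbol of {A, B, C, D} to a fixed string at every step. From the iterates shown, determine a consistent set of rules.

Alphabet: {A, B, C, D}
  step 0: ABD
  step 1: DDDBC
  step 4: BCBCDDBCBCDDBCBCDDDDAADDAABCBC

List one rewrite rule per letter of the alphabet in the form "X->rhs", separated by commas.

  step 0 ⇒ step 1: ABD ⇒ D·DD·BC
    A ↦ D
    B ↦ DD
    D ↦ BC
    C ↦ AA  (constrained at step 1)

A->D, B->DD, C->AA, D->BC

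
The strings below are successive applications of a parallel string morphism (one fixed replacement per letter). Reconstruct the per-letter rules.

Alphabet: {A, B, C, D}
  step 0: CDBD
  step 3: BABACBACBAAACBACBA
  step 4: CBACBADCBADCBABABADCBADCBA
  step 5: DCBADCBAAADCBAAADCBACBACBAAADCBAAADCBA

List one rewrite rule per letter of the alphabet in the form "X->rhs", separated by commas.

A->BA, B->C, C->D, D->AA

  step 4 ⇒ step 5: CBACBADCBADCBABABADCBADCBA ⇒ D·C·BA·D·C·BA·AA·D·C·BA·AA·D·C·BA·C·BA·C·BA·AA·D·C·BA·AA·D·C·BA
    A ↦ BA
    B ↦ C
    C ↦ D
    D ↦ AA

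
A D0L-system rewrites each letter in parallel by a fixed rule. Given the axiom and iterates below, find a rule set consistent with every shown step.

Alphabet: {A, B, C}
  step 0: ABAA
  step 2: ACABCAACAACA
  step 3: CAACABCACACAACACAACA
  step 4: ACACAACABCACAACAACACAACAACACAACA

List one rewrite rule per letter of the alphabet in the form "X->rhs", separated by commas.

  step 3 ⇒ step 4: CAACABCACACAACACAACA ⇒ A·CA·CA·A·CA·BC·A·CA·A·CA·A·CA·CA·A·CA·A·CA·CA·A·CA
    A ↦ CA
    B ↦ BC
    C ↦ A

A->CA, B->BC, C->A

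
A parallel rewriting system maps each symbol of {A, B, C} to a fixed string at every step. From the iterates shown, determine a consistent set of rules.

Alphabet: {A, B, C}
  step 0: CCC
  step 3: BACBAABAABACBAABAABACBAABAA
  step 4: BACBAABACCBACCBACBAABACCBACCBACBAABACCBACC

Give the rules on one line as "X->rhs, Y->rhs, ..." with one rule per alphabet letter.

A->C, B->BA, C->BAA

  step 3 ⇒ step 4: BACBAABAABACBAABAABACBAABAA ⇒ BA·C·BAA·BA·C·C·BA·C·C·BA·C·BAA·BA·C·C·BA·C·C·BA·C·BAA·BA·C·C·BA·C·C
    A ↦ C
    B ↦ BA
    C ↦ BAA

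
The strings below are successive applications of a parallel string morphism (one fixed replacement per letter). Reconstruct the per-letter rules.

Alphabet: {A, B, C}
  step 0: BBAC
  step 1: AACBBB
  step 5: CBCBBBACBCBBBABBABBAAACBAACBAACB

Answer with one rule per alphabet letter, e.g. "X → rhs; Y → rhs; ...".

A->CB, B->A, C->BB

  step 0 ⇒ step 1: BBAC ⇒ A·A·CB·BB
    A ↦ CB
    B ↦ A
    C ↦ BB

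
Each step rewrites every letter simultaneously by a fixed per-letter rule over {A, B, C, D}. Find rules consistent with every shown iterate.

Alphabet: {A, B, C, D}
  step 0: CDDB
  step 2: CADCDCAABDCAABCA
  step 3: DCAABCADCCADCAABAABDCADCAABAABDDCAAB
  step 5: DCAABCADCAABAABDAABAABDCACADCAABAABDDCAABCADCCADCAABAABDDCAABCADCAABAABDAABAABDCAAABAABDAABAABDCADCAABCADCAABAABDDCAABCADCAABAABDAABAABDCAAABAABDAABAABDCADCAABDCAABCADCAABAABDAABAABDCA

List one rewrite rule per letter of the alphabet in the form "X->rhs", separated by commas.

  step 2 ⇒ step 3: CADCDCAABDCAABCA ⇒ DC·AAB·CA·DC·CA·DC·AAB·AAB·D·CA·DC·AAB·AAB·D·DC·AAB
    A ↦ AAB
    B ↦ D
    C ↦ DC
    D ↦ CA

A->AAB, B->D, C->DC, D->CA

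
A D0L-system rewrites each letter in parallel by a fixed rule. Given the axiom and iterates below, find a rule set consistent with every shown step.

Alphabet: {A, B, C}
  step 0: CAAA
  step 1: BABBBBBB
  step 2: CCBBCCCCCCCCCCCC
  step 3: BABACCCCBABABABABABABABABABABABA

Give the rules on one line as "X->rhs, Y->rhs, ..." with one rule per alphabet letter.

A->BB, B->CC, C->BA

  step 2 ⇒ step 3: CCBBCCCCCCCCCCCC ⇒ BA·BA·CC·CC·BA·BA·BA·BA·BA·BA·BA·BA·BA·BA·BA·BA
    B ↦ CC
    C ↦ BA
  step 0 ⇒ step 1: CAAA ⇒ BA·BB·BB·BB
    A ↦ BB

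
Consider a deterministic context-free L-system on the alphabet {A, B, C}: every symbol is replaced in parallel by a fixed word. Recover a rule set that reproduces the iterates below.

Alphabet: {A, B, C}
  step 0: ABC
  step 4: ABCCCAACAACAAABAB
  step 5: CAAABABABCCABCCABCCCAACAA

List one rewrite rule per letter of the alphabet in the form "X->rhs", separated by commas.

  step 4 ⇒ step 5: ABCCCAACAACAAABAB ⇒ C·AA·AB·AB·AB·C·C·AB·C·C·AB·C·C·C·AA·C·AA
    A ↦ C
    B ↦ AA
    C ↦ AB

A->C, B->AA, C->AB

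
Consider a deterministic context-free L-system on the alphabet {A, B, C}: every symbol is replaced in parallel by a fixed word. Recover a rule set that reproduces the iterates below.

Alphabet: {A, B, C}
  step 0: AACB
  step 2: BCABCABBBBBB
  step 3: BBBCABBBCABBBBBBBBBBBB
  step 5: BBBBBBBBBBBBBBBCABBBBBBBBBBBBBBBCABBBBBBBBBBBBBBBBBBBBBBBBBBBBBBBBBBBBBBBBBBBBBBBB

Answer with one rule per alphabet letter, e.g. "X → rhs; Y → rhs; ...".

  step 2 ⇒ step 3: BCABCABBBBBB ⇒ BB·B·CA·BB·B·CA·BB·BB·BB·BB·BB·BB
    A ↦ CA
    B ↦ BB
    C ↦ B

A->CA, B->BB, C->B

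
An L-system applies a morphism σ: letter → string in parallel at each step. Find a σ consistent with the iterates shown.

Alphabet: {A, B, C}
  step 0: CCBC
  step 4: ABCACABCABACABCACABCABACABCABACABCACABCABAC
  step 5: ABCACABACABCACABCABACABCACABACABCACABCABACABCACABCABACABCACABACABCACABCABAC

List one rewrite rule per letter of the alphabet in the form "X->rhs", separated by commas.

A->AB, B->C, C->AC

  step 4 ⇒ step 5: ABCACABCABACABCACABCABACABCABACABCACABCABAC ⇒ AB·C·AC·AB·AC·AB·C·AC·AB·C·AB·AC·AB·C·AC·AB·AC·AB·C·AC·AB·C·AB·AC·AB·C·AC·AB·C·AB·AC·AB·C·AC·AB·AC·AB·C·AC·AB·C·AB·AC
    A ↦ AB
    B ↦ C
    C ↦ AC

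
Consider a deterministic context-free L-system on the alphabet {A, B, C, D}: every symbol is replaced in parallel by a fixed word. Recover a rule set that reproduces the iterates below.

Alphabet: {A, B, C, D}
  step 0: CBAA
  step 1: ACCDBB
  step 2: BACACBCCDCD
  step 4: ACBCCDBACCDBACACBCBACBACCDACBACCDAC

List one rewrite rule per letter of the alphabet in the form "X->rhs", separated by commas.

A->B, B->CD, C->AC, D->BC

  step 1 ⇒ step 2: ACCDBB ⇒ B·AC·AC·BC·CD·CD
    A ↦ B
    B ↦ CD
    C ↦ AC
    D ↦ BC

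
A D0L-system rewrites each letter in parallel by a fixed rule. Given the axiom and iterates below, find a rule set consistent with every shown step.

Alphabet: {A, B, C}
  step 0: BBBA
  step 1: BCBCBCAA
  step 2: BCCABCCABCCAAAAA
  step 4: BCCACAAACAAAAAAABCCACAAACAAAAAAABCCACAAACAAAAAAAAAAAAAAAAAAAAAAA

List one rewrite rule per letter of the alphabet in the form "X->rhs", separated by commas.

  step 1 ⇒ step 2: BCBCBCAA ⇒ BC·CA·BC·CA·BC·CA·AA·AA
    A ↦ AA
    B ↦ BC
    C ↦ CA

A->AA, B->BC, C->CA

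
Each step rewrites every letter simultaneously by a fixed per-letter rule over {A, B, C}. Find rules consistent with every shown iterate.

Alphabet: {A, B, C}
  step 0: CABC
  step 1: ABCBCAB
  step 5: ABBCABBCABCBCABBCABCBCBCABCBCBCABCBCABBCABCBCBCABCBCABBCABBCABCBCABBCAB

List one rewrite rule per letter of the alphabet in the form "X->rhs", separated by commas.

A->C, B->BC, C->AB

  step 0 ⇒ step 1: CABC ⇒ AB·C·BC·AB
    A ↦ C
    B ↦ BC
    C ↦ AB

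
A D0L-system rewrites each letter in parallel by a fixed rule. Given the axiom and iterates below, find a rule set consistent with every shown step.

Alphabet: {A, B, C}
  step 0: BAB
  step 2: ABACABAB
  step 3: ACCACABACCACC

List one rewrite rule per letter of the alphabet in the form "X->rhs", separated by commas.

A->AC, B->C, C->AB

  step 2 ⇒ step 3: ABACABAB ⇒ AC·C·AC·AB·AC·C·AC·C
    A ↦ AC
    B ↦ C
    C ↦ AB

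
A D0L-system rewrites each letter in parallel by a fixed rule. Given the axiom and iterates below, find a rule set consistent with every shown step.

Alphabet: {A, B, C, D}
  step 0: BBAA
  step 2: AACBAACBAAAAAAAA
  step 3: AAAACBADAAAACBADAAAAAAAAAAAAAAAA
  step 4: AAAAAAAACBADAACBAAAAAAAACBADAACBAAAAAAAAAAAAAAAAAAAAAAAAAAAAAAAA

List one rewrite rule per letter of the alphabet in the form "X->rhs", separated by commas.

A->AA, B->AD, C->CB, D->CB

  step 3 ⇒ step 4: AAAACBADAAAACBADAAAAAAAAAAAAAAAA ⇒ AA·AA·AA·AA·CB·AD·AA·CB·AA·AA·AA·AA·CB·AD·AA·CB·AA·AA·AA·AA·AA·AA·AA·AA·AA·AA·AA·AA·AA·AA·AA·AA
    A ↦ AA
    B ↦ AD
    C ↦ CB
    D ↦ CB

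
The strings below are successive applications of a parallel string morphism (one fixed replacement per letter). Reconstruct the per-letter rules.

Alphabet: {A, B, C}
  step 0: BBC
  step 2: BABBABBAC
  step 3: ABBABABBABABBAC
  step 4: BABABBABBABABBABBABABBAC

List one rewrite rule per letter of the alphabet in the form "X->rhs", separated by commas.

A->B, B->AB, C->AC

  step 3 ⇒ step 4: ABBABABBABABBAC ⇒ B·AB·AB·B·AB·B·AB·AB·B·AB·B·AB·AB·B·AC
    A ↦ B
    B ↦ AB
    C ↦ AC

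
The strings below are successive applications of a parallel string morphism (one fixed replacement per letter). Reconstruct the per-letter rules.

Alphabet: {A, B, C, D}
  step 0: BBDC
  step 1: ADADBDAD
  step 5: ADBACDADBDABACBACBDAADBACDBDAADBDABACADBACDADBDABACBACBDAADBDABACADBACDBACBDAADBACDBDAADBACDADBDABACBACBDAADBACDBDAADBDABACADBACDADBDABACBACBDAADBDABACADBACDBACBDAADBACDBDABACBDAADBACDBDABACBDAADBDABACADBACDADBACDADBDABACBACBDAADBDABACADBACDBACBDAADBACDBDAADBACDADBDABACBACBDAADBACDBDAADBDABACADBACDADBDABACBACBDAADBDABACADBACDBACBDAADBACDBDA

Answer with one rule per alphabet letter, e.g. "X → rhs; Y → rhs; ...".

A->BAC, B->AD, C->D, D->BDA

  step 0 ⇒ step 1: BBDC ⇒ AD·AD·BDA·D
    B ↦ AD
    C ↦ D
    D ↦ BDA
    A ↦ BAC  (constrained at step 1)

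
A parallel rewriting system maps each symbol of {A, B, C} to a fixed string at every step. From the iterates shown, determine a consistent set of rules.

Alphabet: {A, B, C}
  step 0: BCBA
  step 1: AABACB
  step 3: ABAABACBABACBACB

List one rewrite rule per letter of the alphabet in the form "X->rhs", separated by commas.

  step 0 ⇒ step 1: BCBA ⇒ A·AB·A·CB
    A ↦ CB
    B ↦ A
    C ↦ AB

A->CB, B->A, C->AB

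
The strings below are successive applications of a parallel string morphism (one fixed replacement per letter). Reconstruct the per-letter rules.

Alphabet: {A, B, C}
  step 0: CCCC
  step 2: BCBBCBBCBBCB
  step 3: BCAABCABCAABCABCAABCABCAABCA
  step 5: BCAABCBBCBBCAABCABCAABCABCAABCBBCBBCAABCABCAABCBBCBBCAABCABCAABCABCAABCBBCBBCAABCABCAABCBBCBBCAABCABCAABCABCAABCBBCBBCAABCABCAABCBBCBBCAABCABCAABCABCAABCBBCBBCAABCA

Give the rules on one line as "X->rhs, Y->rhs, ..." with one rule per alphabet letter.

  step 2 ⇒ step 3: BCBBCBBCBBCB ⇒ BCA·A·BCA·BCA·A·BCA·BCA·A·BCA·BCA·A·BCA
    B ↦ BCA
    C ↦ A
    A ↦ BCB  (constrained at step 3)

A->BCB, B->BCA, C->A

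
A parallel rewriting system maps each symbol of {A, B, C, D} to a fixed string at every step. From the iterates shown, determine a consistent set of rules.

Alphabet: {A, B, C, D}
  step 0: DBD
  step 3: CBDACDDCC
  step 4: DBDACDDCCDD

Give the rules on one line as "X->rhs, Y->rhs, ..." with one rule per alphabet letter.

  step 3 ⇒ step 4: CBDACDDCC ⇒ D·BDA·C·D·D·C·C·D·D
    A ↦ D
    B ↦ BDA
    C ↦ D
    D ↦ C

A->D, B->BDA, C->D, D->C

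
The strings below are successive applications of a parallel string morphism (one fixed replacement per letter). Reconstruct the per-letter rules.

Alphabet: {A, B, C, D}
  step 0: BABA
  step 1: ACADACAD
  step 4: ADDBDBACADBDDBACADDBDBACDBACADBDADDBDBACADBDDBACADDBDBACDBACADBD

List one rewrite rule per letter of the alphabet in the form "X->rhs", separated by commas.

  step 0 ⇒ step 1: BABA ⇒ AC·AD·AC·AD
    A ↦ AD
    B ↦ AC
    C ↦ BD  (constrained at step 1)
    D ↦ DB  (constrained at step 1)

A->AD, B->AC, C->BD, D->DB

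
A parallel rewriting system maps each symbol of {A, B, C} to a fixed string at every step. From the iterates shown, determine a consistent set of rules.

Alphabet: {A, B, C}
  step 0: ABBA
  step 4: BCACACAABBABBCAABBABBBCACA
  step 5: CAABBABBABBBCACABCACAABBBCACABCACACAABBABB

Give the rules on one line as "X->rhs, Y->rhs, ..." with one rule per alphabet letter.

  step 4 ⇒ step 5: BCACACAABBABBCAABBABBBCACA ⇒ CA·AB·B·AB·B·AB·B·B·CA·CA·B·CA·CA·AB·B·B·CA·CA·B·CA·CA·CA·AB·B·AB·B
    A ↦ B
    B ↦ CA
    C ↦ AB

A->B, B->CA, C->AB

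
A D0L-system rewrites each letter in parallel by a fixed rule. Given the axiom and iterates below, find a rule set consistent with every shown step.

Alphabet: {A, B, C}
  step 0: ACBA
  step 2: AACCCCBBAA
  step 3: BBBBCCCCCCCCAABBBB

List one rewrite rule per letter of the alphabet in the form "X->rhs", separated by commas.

A->BB, B->A, C->CC

  step 2 ⇒ step 3: AACCCCBBAA ⇒ BB·BB·CC·CC·CC·CC·A·A·BB·BB
    A ↦ BB
    B ↦ A
    C ↦ CC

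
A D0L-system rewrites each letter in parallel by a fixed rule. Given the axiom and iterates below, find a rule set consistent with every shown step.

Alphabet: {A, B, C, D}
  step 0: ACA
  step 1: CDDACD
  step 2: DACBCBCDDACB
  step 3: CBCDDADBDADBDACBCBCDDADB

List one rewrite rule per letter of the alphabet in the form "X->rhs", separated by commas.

A->CD, B->DB, C->DA, D->CB

  step 2 ⇒ step 3: DACBCBCDDACB ⇒ CB·CD·DA·DB·DA·DB·DA·CB·CB·CD·DA·DB
    A ↦ CD
    B ↦ DB
    C ↦ DA
    D ↦ CB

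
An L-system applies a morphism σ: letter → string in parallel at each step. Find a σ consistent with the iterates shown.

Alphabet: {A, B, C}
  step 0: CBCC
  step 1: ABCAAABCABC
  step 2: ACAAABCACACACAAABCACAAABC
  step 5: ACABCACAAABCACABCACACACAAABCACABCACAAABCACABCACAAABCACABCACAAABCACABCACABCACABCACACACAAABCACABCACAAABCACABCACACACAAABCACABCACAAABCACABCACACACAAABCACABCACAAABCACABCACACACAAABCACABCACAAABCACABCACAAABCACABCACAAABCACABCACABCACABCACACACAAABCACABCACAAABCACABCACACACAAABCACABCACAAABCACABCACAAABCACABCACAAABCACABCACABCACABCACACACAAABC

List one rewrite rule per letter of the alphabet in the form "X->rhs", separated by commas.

A->AC, B->AA, C->ABC

  step 1 ⇒ step 2: ABCAAABCABC ⇒ AC·AA·ABC·AC·AC·AC·AA·ABC·AC·AA·ABC
    A ↦ AC
    B ↦ AA
    C ↦ ABC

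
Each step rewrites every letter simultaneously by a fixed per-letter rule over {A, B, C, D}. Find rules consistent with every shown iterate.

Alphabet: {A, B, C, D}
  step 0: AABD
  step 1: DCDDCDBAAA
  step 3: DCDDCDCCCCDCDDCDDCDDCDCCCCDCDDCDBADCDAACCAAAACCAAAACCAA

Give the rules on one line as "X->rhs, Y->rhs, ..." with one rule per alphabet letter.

A->DCD, B->BA, C->CC, D->AA

  step 0 ⇒ step 1: AABD ⇒ DCD·DCD·BA·AA
    A ↦ DCD
    B ↦ BA
    D ↦ AA
    C ↦ CC  (constrained at step 1)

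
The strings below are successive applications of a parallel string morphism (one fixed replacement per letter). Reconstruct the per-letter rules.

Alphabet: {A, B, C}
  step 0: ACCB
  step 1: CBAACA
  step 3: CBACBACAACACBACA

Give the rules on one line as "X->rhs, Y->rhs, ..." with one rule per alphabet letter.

  step 0 ⇒ step 1: ACCB ⇒ CB·A·A·CA
    A ↦ CB
    B ↦ CA
    C ↦ A

A->CB, B->CA, C->A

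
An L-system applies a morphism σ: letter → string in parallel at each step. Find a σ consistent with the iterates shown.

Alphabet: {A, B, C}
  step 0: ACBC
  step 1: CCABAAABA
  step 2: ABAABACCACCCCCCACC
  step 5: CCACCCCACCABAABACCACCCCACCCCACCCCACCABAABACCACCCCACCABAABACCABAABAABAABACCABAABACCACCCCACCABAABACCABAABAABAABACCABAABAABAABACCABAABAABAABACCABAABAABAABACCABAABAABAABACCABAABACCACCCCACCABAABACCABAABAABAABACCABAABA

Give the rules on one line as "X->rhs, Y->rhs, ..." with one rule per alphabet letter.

  step 1 ⇒ step 2: CCABAAABA ⇒ ABA·ABA·CC·A·CC·CC·CC·A·CC
    A ↦ CC
    B ↦ A
    C ↦ ABA

A->CC, B->A, C->ABA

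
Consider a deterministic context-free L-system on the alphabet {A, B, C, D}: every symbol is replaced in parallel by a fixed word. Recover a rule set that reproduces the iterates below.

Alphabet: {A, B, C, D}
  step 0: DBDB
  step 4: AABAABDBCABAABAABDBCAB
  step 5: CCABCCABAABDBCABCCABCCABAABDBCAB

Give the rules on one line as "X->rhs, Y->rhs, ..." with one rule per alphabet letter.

A->C, B->AB, C->DB, D->A

  step 4 ⇒ step 5: AABAABDBCABAABAABDBCAB ⇒ C·C·AB·C·C·AB·A·AB·DB·C·AB·C·C·AB·C·C·AB·A·AB·DB·C·AB
    A ↦ C
    B ↦ AB
    C ↦ DB
    D ↦ A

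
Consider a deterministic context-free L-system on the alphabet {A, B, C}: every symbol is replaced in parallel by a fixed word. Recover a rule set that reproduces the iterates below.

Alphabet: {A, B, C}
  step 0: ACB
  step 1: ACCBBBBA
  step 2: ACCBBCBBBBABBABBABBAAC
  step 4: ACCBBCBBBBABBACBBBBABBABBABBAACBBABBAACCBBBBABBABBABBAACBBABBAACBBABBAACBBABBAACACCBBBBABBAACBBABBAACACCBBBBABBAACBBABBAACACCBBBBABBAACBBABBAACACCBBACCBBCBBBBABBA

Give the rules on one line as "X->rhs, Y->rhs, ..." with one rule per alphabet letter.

A->AC, B->BBA, C->CBB

  step 1 ⇒ step 2: ACCBBBBA ⇒ AC·CBB·CBB·BBA·BBA·BBA·BBA·AC
    A ↦ AC
    B ↦ BBA
    C ↦ CBB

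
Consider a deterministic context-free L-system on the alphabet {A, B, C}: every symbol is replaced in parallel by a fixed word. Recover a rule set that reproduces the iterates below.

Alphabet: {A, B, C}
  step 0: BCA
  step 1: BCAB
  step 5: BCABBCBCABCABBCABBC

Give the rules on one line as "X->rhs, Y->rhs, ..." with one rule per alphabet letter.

A->B, B->BC, C->A

  step 0 ⇒ step 1: BCA ⇒ BC·A·B
    A ↦ B
    B ↦ BC
    C ↦ A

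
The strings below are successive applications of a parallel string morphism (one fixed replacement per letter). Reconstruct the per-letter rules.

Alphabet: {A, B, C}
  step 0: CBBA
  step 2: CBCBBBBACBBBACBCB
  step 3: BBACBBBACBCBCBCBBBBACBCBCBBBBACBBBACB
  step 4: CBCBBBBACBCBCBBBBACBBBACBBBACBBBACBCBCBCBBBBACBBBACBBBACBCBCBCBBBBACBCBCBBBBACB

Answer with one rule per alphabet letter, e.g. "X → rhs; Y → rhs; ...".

  step 3 ⇒ step 4: BBACBBBACBCBCBCBBBBACBCBCBBBBACBBBACB ⇒ CB·CB·B·BBA·CB·CB·CB·B·BBA·CB·BBA·CB·BBA·CB·BBA·CB·CB·CB·CB·B·BBA·CB·BBA·CB·BBA·CB·CB·CB·CB·B·BBA·CB·CB·CB·B·BBA·CB
    A ↦ B
    B ↦ CB
    C ↦ BBA

A->B, B->CB, C->BBA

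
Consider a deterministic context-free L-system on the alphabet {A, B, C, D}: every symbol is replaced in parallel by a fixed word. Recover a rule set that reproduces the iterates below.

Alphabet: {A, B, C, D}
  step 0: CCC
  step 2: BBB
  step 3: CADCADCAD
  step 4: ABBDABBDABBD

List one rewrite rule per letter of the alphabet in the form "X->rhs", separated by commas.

  step 3 ⇒ step 4: CADCADCAD ⇒ A·B·BD·A·B·BD·A·B·BD
    A ↦ B
    C ↦ A
    D ↦ BD
  step 2 ⇒ step 3: BBB ⇒ CAD·CAD·CAD
    B ↦ CAD

A->B, B->CAD, C->A, D->BD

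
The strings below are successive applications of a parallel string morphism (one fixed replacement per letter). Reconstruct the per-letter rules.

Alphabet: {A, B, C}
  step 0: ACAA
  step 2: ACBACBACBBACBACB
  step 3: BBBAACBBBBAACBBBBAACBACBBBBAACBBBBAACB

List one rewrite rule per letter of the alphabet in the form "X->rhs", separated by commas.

  step 2 ⇒ step 3: ACBACBACBBACBACB ⇒ B·BBA·ACB·B·BBA·ACB·B·BBA·ACB·ACB·B·BBA·ACB·B·BBA·ACB
    A ↦ B
    B ↦ ACB
    C ↦ BBA

A->B, B->ACB, C->BBA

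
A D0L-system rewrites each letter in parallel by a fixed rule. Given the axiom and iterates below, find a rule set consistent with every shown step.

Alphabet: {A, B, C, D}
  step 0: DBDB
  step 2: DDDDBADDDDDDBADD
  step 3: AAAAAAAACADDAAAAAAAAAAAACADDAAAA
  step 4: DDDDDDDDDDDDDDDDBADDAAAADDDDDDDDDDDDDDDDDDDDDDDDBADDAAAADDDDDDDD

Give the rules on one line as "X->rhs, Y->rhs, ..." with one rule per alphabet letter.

  step 3 ⇒ step 4: AAAAAAAACADDAAAAAAAAAAAACADDAAAA ⇒ DD·DD·DD·DD·DD·DD·DD·DD·BA·DD·AA·AA·DD·DD·DD·DD·DD·DD·DD·DD·DD·DD·DD·DD·BA·DD·AA·AA·DD·DD·DD·DD
    A ↦ DD
    C ↦ BA
    D ↦ AA
  step 2 ⇒ step 3: DDDDBADDDDDDBADD ⇒ AA·AA·AA·AA·CA·DD·AA·AA·AA·AA·AA·AA·CA·DD·AA·AA
    B ↦ CA

A->DD, B->CA, C->BA, D->AA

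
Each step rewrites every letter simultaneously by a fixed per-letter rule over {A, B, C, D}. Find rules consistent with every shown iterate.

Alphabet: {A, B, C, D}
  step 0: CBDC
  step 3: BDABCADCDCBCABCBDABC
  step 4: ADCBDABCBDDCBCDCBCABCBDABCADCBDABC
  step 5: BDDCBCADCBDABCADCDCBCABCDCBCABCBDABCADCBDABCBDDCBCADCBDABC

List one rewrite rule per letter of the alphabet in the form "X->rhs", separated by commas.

A->BD, B->A, C->BC, D->DC

  step 4 ⇒ step 5: ADCBDABCBDDCBCDCBCABCBDABCADCBDABC ⇒ BD·DC·BC·A·DC·BD·A·BC·A·DC·DC·BC·A·BC·DC·BC·A·BC·BD·A·BC·A·DC·BD·A·BC·BD·DC·BC·A·DC·BD·A·BC
    A ↦ BD
    B ↦ A
    C ↦ BC
    D ↦ DC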